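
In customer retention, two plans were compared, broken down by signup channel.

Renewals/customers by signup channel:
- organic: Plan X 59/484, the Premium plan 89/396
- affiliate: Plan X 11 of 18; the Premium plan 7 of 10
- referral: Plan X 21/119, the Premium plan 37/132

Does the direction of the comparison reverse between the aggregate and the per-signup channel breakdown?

Organic: Plan X 59/484 = 12.2%, the Premium plan 89/396 = 22.5% → the Premium plan
Affiliate: Plan X 11/18 = 61.1%, the Premium plan 7/10 = 70.0% → the Premium plan
Referral: Plan X 21/119 = 17.6%, the Premium plan 37/132 = 28.0% → the Premium plan
Overall: Plan X 91/621 = 14.7%, the Premium plan 133/538 = 24.7% → the Premium plan
The Premium plan wins overall and in every signup group — no reversal.

No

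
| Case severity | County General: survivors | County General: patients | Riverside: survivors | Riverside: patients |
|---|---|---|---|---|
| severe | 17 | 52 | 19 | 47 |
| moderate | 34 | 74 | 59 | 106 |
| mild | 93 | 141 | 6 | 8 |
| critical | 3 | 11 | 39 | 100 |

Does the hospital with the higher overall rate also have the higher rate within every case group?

No

Severe: County General 17/52 = 32.7%, Riverside 19/47 = 40.4% → Riverside
Moderate: County General 34/74 = 45.9%, Riverside 59/106 = 55.7% → Riverside
Mild: County General 93/141 = 66.0%, Riverside 6/8 = 75.0% → Riverside
Critical: County General 3/11 = 27.3%, Riverside 39/100 = 39.0% → Riverside
Overall: County General 147/278 = 52.9%, Riverside 123/261 = 47.1% → County General
Riverside wins each case group but County General wins overall — the comparison reverses. Riverside's patients skew toward critical, which has a lower base rate.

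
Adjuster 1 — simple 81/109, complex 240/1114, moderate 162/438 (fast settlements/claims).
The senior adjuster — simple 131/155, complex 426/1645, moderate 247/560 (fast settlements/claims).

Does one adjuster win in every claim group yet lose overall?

Simple: Adjuster 1 81/109 = 74.3%, the senior adjuster 131/155 = 84.5% → the senior adjuster
Complex: Adjuster 1 240/1114 = 21.5%, the senior adjuster 426/1645 = 25.9% → the senior adjuster
Moderate: Adjuster 1 162/438 = 37.0%, the senior adjuster 247/560 = 44.1% → the senior adjuster
Overall: Adjuster 1 483/1661 = 29.1%, the senior adjuster 804/2360 = 34.1% → the senior adjuster
The senior adjuster wins overall and in every claim group — no reversal.

No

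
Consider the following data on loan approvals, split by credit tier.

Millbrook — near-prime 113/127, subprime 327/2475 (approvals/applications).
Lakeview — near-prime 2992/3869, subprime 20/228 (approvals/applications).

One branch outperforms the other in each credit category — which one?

Near-prime: Millbrook 113/127 = 89.0%, Lakeview 2992/3869 = 77.3% → Millbrook
Subprime: Millbrook 327/2475 = 13.2%, Lakeview 20/228 = 8.8% → Millbrook
Millbrook has the higher rate in both groups.

Millbrook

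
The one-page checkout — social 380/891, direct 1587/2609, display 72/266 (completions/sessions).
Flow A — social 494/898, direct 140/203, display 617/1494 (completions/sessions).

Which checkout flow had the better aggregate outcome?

Social: the one-page checkout 380/891 = 42.6%, Flow A 494/898 = 55.0% → Flow A
Direct: the one-page checkout 1587/2609 = 60.8%, Flow A 140/203 = 69.0% → Flow A
Display: the one-page checkout 72/266 = 27.1%, Flow A 617/1494 = 41.3% → Flow A
Overall: the one-page checkout 2039/3766 = 54.1%, Flow A 1251/2595 = 48.2% → the one-page checkout
(Flow A wins every traffic group but the one-page checkout wins overall — Flow A's sessions skew toward the low-rate display group.)

the one-page checkout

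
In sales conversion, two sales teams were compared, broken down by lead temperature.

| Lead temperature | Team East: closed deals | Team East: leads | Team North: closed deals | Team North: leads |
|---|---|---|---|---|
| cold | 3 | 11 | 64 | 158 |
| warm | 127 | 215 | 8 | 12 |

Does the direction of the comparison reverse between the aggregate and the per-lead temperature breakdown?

Yes

Cold: Team East 3/11 = 27.3%, Team North 64/158 = 40.5% → Team North
Warm: Team East 127/215 = 59.1%, Team North 8/12 = 66.7% → Team North
Overall: Team East 130/226 = 57.5%, Team North 72/170 = 42.4% → Team East
Team North wins each lead group but Team East wins overall — the comparison reverses. Team North's leads skew toward cold, which has a lower base rate.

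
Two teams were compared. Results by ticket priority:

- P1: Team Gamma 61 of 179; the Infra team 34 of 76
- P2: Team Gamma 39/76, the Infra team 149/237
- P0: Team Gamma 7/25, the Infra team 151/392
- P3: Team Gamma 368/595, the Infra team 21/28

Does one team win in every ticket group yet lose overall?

P1: Team Gamma 61/179 = 34.1%, the Infra team 34/76 = 44.7% → the Infra team
P2: Team Gamma 39/76 = 51.3%, the Infra team 149/237 = 62.9% → the Infra team
P0: Team Gamma 7/25 = 28.0%, the Infra team 151/392 = 38.5% → the Infra team
P3: Team Gamma 368/595 = 61.8%, the Infra team 21/28 = 75.0% → the Infra team
Overall: Team Gamma 475/875 = 54.3%, the Infra team 355/733 = 48.4% → Team Gamma
The Infra team wins each ticket group but Team Gamma wins overall — the comparison reverses. The Infra team's tickets skew toward P0, which has a lower base rate.

Yes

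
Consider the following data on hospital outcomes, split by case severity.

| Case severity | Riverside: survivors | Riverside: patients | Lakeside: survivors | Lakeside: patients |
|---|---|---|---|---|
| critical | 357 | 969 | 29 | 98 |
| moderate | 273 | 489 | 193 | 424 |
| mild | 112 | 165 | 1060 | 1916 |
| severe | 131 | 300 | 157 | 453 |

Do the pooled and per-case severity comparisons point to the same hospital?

Critical: Riverside 357/969 = 36.8%, Lakeside 29/98 = 29.6% → Riverside
Moderate: Riverside 273/489 = 55.8%, Lakeside 193/424 = 45.5% → Riverside
Mild: Riverside 112/165 = 67.9%, Lakeside 1060/1916 = 55.3% → Riverside
Severe: Riverside 131/300 = 43.7%, Lakeside 157/453 = 34.7% → Riverside
Overall: Riverside 873/1923 = 45.4%, Lakeside 1439/2891 = 49.8% → Lakeside
Riverside wins each case group but Lakeside wins overall — the comparison reverses. Riverside's patients skew toward critical, which has a lower base rate.

No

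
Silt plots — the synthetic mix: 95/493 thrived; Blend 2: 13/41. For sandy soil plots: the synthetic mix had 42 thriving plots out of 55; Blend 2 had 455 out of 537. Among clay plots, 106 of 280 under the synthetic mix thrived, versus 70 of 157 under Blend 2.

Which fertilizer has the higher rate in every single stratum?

Blend 2

Silt: the synthetic mix 95/493 = 19.3%, Blend 2 13/41 = 31.7% → Blend 2
Sandy soil: the synthetic mix 42/55 = 76.4%, Blend 2 455/537 = 84.7% → Blend 2
Clay: the synthetic mix 106/280 = 37.9%, Blend 2 70/157 = 44.6% → Blend 2
Blend 2 has the higher rate in all 3 groups.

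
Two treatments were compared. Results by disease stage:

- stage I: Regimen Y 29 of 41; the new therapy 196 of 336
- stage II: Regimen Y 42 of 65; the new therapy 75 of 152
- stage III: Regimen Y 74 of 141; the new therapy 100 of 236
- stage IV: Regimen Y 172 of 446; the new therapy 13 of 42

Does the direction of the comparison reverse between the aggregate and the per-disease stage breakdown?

Stage I: Regimen Y 29/41 = 70.7%, the new therapy 196/336 = 58.3% → Regimen Y
Stage II: Regimen Y 42/65 = 64.6%, the new therapy 75/152 = 49.3% → Regimen Y
Stage III: Regimen Y 74/141 = 52.5%, the new therapy 100/236 = 42.4% → Regimen Y
Stage IV: Regimen Y 172/446 = 38.6%, the new therapy 13/42 = 31.0% → Regimen Y
Overall: Regimen Y 317/693 = 45.7%, the new therapy 384/766 = 50.1% → the new therapy
Regimen Y wins each disease group but the new therapy wins overall — the comparison reverses. Regimen Y's patients skew toward stage IV, which has a lower base rate.

Yes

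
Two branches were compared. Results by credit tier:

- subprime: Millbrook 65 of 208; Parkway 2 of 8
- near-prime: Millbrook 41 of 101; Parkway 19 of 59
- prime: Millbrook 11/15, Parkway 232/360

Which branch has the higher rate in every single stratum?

Millbrook

Subprime: Millbrook 65/208 = 31.2%, Parkway 2/8 = 25.0% → Millbrook
Near-prime: Millbrook 41/101 = 40.6%, Parkway 19/59 = 32.2% → Millbrook
Prime: Millbrook 11/15 = 73.3%, Parkway 232/360 = 64.4% → Millbrook
Millbrook has the higher rate in all 3 groups.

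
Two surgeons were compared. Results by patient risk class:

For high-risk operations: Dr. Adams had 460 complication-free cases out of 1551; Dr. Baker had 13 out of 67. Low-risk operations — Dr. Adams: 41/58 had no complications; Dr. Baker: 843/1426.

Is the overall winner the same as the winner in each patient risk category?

No

High-risk: Dr. Adams 460/1551 = 29.7%, Dr. Baker 13/67 = 19.4% → Dr. Adams
Low-risk: Dr. Adams 41/58 = 70.7%, Dr. Baker 843/1426 = 59.1% → Dr. Adams
Overall: Dr. Adams 501/1609 = 31.1%, Dr. Baker 856/1493 = 57.3% → Dr. Baker
Dr. Adams wins each patient risk group but Dr. Baker wins overall — the comparison reverses. Dr. Adams's operations skew toward high-risk, which has a lower base rate.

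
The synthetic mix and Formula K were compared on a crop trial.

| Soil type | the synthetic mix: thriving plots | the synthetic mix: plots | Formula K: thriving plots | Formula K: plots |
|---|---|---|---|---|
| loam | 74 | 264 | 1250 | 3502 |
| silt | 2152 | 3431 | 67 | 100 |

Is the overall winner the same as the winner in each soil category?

No

Loam: the synthetic mix 74/264 = 28.0%, Formula K 1250/3502 = 35.7% → Formula K
Silt: the synthetic mix 2152/3431 = 62.7%, Formula K 67/100 = 67.0% → Formula K
Overall: the synthetic mix 2226/3695 = 60.2%, Formula K 1317/3602 = 36.6% → the synthetic mix
Formula K wins each soil group but the synthetic mix wins overall — the comparison reverses. Formula K's plots skew toward loam, which has a lower base rate.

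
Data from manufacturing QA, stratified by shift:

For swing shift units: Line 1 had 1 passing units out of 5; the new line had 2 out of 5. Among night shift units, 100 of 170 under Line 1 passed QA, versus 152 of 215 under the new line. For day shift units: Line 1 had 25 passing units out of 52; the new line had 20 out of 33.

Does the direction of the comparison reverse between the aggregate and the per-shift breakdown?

No

Swing shift: Line 1 1/5 = 20.0%, the new line 2/5 = 40.0% → the new line
Night shift: Line 1 100/170 = 58.8%, the new line 152/215 = 70.7% → the new line
Day shift: Line 1 25/52 = 48.1%, the new line 20/33 = 60.6% → the new line
Overall: Line 1 126/227 = 55.5%, the new line 174/253 = 68.8% → the new line
The new line wins overall and in every shift group — no reversal.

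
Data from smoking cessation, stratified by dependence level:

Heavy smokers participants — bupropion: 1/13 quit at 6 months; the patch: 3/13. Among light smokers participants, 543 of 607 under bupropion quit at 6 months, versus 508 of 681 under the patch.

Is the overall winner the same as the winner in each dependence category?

Heavy smokers: bupropion 1/13 = 7.7%, the patch 3/13 = 23.1% → the patch
Light smokers: bupropion 543/607 = 89.5%, the patch 508/681 = 74.6% → bupropion
Overall: bupropion 544/620 = 87.7%, the patch 511/694 = 73.6% → bupropion
Neither sweeps: bupropion wins 1 of 2 groups, the patch wins 1. Bupropion wins overall but not every group — no Simpson reversal.

No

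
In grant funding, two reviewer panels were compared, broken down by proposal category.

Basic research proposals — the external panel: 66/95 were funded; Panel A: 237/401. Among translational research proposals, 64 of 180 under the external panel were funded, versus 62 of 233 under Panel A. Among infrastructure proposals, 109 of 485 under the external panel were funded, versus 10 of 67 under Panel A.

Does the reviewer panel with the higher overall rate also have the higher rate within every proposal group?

Basic research: the external panel 66/95 = 69.5%, Panel A 237/401 = 59.1% → the external panel
Translational research: the external panel 64/180 = 35.6%, Panel A 62/233 = 26.6% → the external panel
Infrastructure: the external panel 109/485 = 22.5%, Panel A 10/67 = 14.9% → the external panel
Overall: the external panel 239/760 = 31.4%, Panel A 309/701 = 44.1% → Panel A
The external panel wins each proposal group but Panel A wins overall — the comparison reverses. The external panel's proposals skew toward infrastructure, which has a lower base rate.

No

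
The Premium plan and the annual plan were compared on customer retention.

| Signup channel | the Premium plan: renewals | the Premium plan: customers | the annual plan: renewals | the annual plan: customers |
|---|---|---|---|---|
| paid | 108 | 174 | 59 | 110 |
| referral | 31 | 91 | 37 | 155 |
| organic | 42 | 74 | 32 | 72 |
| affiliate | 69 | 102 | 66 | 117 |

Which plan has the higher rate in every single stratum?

Paid: the Premium plan 108/174 = 62.1%, the annual plan 59/110 = 53.6% → the Premium plan
Referral: the Premium plan 31/91 = 34.1%, the annual plan 37/155 = 23.9% → the Premium plan
Organic: the Premium plan 42/74 = 56.8%, the annual plan 32/72 = 44.4% → the Premium plan
Affiliate: the Premium plan 69/102 = 67.6%, the annual plan 66/117 = 56.4% → the Premium plan
The Premium plan has the higher rate in all 4 groups.

the Premium plan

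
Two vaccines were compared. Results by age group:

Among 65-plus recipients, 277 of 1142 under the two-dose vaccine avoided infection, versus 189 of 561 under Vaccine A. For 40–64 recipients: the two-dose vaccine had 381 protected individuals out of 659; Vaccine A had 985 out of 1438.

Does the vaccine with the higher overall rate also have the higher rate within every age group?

Yes

65-plus: the two-dose vaccine 277/1142 = 24.3%, Vaccine A 189/561 = 33.7% → Vaccine A
40–64: the two-dose vaccine 381/659 = 57.8%, Vaccine A 985/1438 = 68.5% → Vaccine A
Overall: the two-dose vaccine 658/1801 = 36.5%, Vaccine A 1174/1999 = 58.7% → Vaccine A
Vaccine A wins overall and in every age group — no reversal.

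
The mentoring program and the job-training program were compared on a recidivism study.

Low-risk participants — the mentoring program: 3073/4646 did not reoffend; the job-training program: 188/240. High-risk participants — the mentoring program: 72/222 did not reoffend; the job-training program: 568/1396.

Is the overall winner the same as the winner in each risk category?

Low-risk: the mentoring program 3073/4646 = 66.1%, the job-training program 188/240 = 78.3% → the job-training program
High-risk: the mentoring program 72/222 = 32.4%, the job-training program 568/1396 = 40.7% → the job-training program
Overall: the mentoring program 3145/4868 = 64.6%, the job-training program 756/1636 = 46.2% → the mentoring program
The job-training program wins each risk group but the mentoring program wins overall — the comparison reverses. The job-training program's participants skew toward high-risk, which has a lower base rate.

No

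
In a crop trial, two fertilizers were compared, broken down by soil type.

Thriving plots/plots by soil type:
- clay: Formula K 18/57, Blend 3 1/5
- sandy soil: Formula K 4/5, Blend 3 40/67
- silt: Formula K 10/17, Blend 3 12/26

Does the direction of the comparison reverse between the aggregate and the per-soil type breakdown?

Yes

Clay: Formula K 18/57 = 31.6%, Blend 3 1/5 = 20.0% → Formula K
Sandy soil: Formula K 4/5 = 80.0%, Blend 3 40/67 = 59.7% → Formula K
Silt: Formula K 10/17 = 58.8%, Blend 3 12/26 = 46.2% → Formula K
Overall: Formula K 32/79 = 40.5%, Blend 3 53/98 = 54.1% → Blend 3
Formula K wins each soil group but Blend 3 wins overall — the comparison reverses. Formula K's plots skew toward clay, which has a lower base rate.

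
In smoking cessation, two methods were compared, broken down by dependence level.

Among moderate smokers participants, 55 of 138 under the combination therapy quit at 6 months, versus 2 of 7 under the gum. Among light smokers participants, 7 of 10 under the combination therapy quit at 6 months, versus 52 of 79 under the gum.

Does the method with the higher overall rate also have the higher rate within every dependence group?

Moderate smokers: the combination therapy 55/138 = 39.9%, the gum 2/7 = 28.6% → the combination therapy
Light smokers: the combination therapy 7/10 = 70.0%, the gum 52/79 = 65.8% → the combination therapy
Overall: the combination therapy 62/148 = 41.9%, the gum 54/86 = 62.8% → the gum
The combination therapy wins each dependence group but the gum wins overall — the comparison reverses. The combination therapy's participants skew toward moderate smokers, which has a lower base rate.

No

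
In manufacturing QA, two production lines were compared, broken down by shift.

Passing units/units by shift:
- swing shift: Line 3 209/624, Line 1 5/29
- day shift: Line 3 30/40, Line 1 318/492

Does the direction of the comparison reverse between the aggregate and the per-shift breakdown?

Swing shift: Line 3 209/624 = 33.5%, Line 1 5/29 = 17.2% → Line 3
Day shift: Line 3 30/40 = 75.0%, Line 1 318/492 = 64.6% → Line 3
Overall: Line 3 239/664 = 36.0%, Line 1 323/521 = 62.0% → Line 1
Line 3 wins each shift group but Line 1 wins overall — the comparison reverses. Line 3's units skew toward swing shift, which has a lower base rate.

Yes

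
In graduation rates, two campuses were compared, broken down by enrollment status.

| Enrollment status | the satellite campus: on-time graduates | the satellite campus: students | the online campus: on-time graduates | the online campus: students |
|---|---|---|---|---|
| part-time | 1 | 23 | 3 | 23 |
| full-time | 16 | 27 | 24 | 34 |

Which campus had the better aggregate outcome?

Part-time: the satellite campus 1/23 = 4.3%, the online campus 3/23 = 13.0% → the online campus
Full-time: the satellite campus 16/27 = 59.3%, the online campus 24/34 = 70.6% → the online campus
Overall: the satellite campus 17/50 = 34.0%, the online campus 27/57 = 47.4% → the online campus

the online campus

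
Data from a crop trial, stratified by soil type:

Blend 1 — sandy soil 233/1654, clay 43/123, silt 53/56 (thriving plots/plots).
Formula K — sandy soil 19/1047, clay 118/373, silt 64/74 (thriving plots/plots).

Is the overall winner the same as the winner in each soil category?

Yes

Sandy soil: Blend 1 233/1654 = 14.1%, Formula K 19/1047 = 1.8% → Blend 1
Clay: Blend 1 43/123 = 35.0%, Formula K 118/373 = 31.6% → Blend 1
Silt: Blend 1 53/56 = 94.6%, Formula K 64/74 = 86.5% → Blend 1
Overall: Blend 1 329/1833 = 17.9%, Formula K 201/1494 = 13.5% → Blend 1
Blend 1 wins overall and in every soil group — no reversal.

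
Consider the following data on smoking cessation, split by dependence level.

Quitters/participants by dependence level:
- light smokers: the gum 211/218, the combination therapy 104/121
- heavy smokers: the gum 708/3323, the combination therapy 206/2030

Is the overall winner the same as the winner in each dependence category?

Light smokers: the gum 211/218 = 96.8%, the combination therapy 104/121 = 86.0% → the gum
Heavy smokers: the gum 708/3323 = 21.3%, the combination therapy 206/2030 = 10.1% → the gum
Overall: the gum 919/3541 = 26.0%, the combination therapy 310/2151 = 14.4% → the gum
The gum wins overall and in every dependence group — no reversal.

Yes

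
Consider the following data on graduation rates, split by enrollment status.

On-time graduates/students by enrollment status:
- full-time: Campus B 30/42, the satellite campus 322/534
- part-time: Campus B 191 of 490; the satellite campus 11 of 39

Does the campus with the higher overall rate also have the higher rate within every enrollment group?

No

Full-time: Campus B 30/42 = 71.4%, the satellite campus 322/534 = 60.3% → Campus B
Part-time: Campus B 191/490 = 39.0%, the satellite campus 11/39 = 28.2% → Campus B
Overall: Campus B 221/532 = 41.5%, the satellite campus 333/573 = 58.1% → the satellite campus
Campus B wins each enrollment group but the satellite campus wins overall — the comparison reverses. Campus B's students skew toward part-time, which has a lower base rate.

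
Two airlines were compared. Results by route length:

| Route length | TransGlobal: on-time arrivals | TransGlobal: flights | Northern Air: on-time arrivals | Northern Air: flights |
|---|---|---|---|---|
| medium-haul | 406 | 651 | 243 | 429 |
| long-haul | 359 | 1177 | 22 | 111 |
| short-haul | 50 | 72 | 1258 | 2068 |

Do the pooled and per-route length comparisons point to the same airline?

Medium-haul: TransGlobal 406/651 = 62.4%, Northern Air 243/429 = 56.6% → TransGlobal
Long-haul: TransGlobal 359/1177 = 30.5%, Northern Air 22/111 = 19.8% → TransGlobal
Short-haul: TransGlobal 50/72 = 69.4%, Northern Air 1258/2068 = 60.8% → TransGlobal
Overall: TransGlobal 815/1900 = 42.9%, Northern Air 1523/2608 = 58.4% → Northern Air
TransGlobal wins each route group but Northern Air wins overall — the comparison reverses. TransGlobal's flights skew toward long-haul, which has a lower base rate.

No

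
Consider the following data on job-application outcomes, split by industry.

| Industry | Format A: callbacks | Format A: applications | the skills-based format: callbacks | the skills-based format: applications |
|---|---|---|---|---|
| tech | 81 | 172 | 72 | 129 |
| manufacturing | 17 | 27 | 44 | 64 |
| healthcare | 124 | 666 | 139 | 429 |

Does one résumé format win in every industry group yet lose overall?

Tech: Format A 81/172 = 47.1%, the skills-based format 72/129 = 55.8% → the skills-based format
Manufacturing: Format A 17/27 = 63.0%, the skills-based format 44/64 = 68.8% → the skills-based format
Healthcare: Format A 124/666 = 18.6%, the skills-based format 139/429 = 32.4% → the skills-based format
Overall: Format A 222/865 = 25.7%, the skills-based format 255/622 = 41.0% → the skills-based format
The skills-based format wins overall and in every industry group — no reversal.

No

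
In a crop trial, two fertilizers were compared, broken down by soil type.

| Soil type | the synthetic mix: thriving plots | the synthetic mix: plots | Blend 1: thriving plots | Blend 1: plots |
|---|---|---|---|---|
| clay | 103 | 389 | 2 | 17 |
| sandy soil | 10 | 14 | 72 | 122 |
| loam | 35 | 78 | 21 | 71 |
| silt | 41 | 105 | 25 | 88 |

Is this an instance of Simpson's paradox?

Clay: the synthetic mix 103/389 = 26.5%, Blend 1 2/17 = 11.8% → the synthetic mix
Sandy soil: the synthetic mix 10/14 = 71.4%, Blend 1 72/122 = 59.0% → the synthetic mix
Loam: the synthetic mix 35/78 = 44.9%, Blend 1 21/71 = 29.6% → the synthetic mix
Silt: the synthetic mix 41/105 = 39.0%, Blend 1 25/88 = 28.4% → the synthetic mix
Overall: the synthetic mix 189/586 = 32.3%, Blend 1 120/298 = 40.3% → Blend 1
The synthetic mix wins each soil group but Blend 1 wins overall — the comparison reverses. The synthetic mix's plots skew toward clay, which has a lower base rate.

Yes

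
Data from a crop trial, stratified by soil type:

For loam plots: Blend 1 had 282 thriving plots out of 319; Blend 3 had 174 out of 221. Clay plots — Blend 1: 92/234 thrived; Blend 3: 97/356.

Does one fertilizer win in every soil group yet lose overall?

Loam: Blend 1 282/319 = 88.4%, Blend 3 174/221 = 78.7% → Blend 1
Clay: Blend 1 92/234 = 39.3%, Blend 3 97/356 = 27.2% → Blend 1
Overall: Blend 1 374/553 = 67.6%, Blend 3 271/577 = 47.0% → Blend 1
Blend 1 wins overall and in every soil group — no reversal.

No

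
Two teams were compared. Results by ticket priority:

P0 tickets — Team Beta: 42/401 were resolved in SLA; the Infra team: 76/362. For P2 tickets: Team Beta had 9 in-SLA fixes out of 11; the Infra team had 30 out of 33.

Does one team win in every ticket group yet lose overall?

No

P0: Team Beta 42/401 = 10.5%, the Infra team 76/362 = 21.0% → the Infra team
P2: Team Beta 9/11 = 81.8%, the Infra team 30/33 = 90.9% → the Infra team
Overall: Team Beta 51/412 = 12.4%, the Infra team 106/395 = 26.8% → the Infra team
The Infra team wins overall and in every ticket group — no reversal.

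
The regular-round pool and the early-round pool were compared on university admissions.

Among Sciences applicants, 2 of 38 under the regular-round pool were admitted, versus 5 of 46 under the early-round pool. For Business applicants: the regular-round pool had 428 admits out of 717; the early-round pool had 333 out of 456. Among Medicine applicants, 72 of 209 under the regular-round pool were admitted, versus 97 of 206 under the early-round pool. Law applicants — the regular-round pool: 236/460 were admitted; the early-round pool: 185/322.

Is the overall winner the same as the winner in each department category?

Yes

Sciences: the regular-round pool 2/38 = 5.3%, the early-round pool 5/46 = 10.9% → the early-round pool
Business: the regular-round pool 428/717 = 59.7%, the early-round pool 333/456 = 73.0% → the early-round pool
Medicine: the regular-round pool 72/209 = 34.4%, the early-round pool 97/206 = 47.1% → the early-round pool
Law: the regular-round pool 236/460 = 51.3%, the early-round pool 185/322 = 57.5% → the early-round pool
Overall: the regular-round pool 738/1424 = 51.8%, the early-round pool 620/1030 = 60.2% → the early-round pool
The early-round pool wins overall and in every department group — no reversal.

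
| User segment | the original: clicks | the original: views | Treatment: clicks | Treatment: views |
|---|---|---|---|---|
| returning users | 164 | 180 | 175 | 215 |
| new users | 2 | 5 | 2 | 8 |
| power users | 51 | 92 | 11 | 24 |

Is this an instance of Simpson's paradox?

No

Returning users: the original 164/180 = 91.1%, Treatment 175/215 = 81.4% → the original
New users: the original 2/5 = 40.0%, Treatment 2/8 = 25.0% → the original
Power users: the original 51/92 = 55.4%, Treatment 11/24 = 45.8% → the original
Overall: the original 217/277 = 78.3%, Treatment 188/247 = 76.1% → the original
The original wins overall and in every user group — no reversal.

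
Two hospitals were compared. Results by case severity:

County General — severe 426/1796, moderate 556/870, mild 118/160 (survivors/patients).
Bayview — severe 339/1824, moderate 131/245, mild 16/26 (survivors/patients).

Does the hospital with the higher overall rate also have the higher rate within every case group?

Severe: County General 426/1796 = 23.7%, Bayview 339/1824 = 18.6% → County General
Moderate: County General 556/870 = 63.9%, Bayview 131/245 = 53.5% → County General
Mild: County General 118/160 = 73.8%, Bayview 16/26 = 61.5% → County General
Overall: County General 1100/2826 = 38.9%, Bayview 486/2095 = 23.2% → County General
County General wins overall and in every case group — no reversal.

Yes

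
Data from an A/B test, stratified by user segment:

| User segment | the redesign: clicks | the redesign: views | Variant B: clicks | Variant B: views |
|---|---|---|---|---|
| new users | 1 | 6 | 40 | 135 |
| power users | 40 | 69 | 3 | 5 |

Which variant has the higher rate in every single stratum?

New users: the redesign 1/6 = 16.7%, Variant B 40/135 = 29.6% → Variant B
Power users: the redesign 40/69 = 58.0%, Variant B 3/5 = 60.0% → Variant B
Variant B has the higher rate in both groups.

Variant B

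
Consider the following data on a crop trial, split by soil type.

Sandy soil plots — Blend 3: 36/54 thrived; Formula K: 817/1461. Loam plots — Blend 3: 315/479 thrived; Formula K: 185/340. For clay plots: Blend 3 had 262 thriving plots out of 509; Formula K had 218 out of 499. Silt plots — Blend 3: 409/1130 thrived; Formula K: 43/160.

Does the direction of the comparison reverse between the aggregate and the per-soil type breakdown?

Yes

Sandy soil: Blend 3 36/54 = 66.7%, Formula K 817/1461 = 55.9% → Blend 3
Loam: Blend 3 315/479 = 65.8%, Formula K 185/340 = 54.4% → Blend 3
Clay: Blend 3 262/509 = 51.5%, Formula K 218/499 = 43.7% → Blend 3
Silt: Blend 3 409/1130 = 36.2%, Formula K 43/160 = 26.9% → Blend 3
Overall: Blend 3 1022/2172 = 47.1%, Formula K 1263/2460 = 51.3% → Formula K
Blend 3 wins each soil group but Formula K wins overall — the comparison reverses. Blend 3's plots skew toward silt, which has a lower base rate.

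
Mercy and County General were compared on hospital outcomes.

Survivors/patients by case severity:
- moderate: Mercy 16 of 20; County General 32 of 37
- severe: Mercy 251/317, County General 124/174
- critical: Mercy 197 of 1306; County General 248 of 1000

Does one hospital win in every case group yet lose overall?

No

Moderate: Mercy 16/20 = 80.0%, County General 32/37 = 86.5% → County General
Severe: Mercy 251/317 = 79.2%, County General 124/174 = 71.3% → Mercy
Critical: Mercy 197/1306 = 15.1%, County General 248/1000 = 24.8% → County General
Overall: Mercy 464/1643 = 28.2%, County General 404/1211 = 33.4% → County General
Neither sweeps: Mercy wins 1 of 3 groups, County General wins 2. County General wins overall but not every group — no Simpson reversal.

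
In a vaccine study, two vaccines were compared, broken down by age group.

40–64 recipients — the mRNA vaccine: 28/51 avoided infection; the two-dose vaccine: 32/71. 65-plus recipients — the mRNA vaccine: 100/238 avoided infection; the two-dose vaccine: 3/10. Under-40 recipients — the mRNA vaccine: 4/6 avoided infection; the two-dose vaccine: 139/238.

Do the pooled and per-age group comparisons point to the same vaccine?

40–64: the mRNA vaccine 28/51 = 54.9%, the two-dose vaccine 32/71 = 45.1% → the mRNA vaccine
65-plus: the mRNA vaccine 100/238 = 42.0%, the two-dose vaccine 3/10 = 30.0% → the mRNA vaccine
Under-40: the mRNA vaccine 4/6 = 66.7%, the two-dose vaccine 139/238 = 58.4% → the mRNA vaccine
Overall: the mRNA vaccine 132/295 = 44.7%, the two-dose vaccine 174/319 = 54.5% → the two-dose vaccine
The mRNA vaccine wins each age group but the two-dose vaccine wins overall — the comparison reverses. The mRNA vaccine's recipients skew toward 65-plus, which has a lower base rate.

No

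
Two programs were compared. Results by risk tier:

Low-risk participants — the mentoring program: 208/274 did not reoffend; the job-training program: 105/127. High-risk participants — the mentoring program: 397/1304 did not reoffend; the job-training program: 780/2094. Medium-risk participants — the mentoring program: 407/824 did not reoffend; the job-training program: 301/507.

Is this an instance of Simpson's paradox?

Low-risk: the mentoring program 208/274 = 75.9%, the job-training program 105/127 = 82.7% → the job-training program
High-risk: the mentoring program 397/1304 = 30.4%, the job-training program 780/2094 = 37.2% → the job-training program
Medium-risk: the mentoring program 407/824 = 49.4%, the job-training program 301/507 = 59.4% → the job-training program
Overall: the mentoring program 1012/2402 = 42.1%, the job-training program 1186/2728 = 43.5% → the job-training program
The job-training program wins overall and in every risk group — no reversal.

No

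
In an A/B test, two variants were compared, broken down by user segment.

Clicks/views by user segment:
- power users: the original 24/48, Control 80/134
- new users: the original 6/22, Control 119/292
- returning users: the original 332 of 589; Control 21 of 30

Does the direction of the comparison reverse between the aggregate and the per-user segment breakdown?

Yes

Power users: the original 24/48 = 50.0%, Control 80/134 = 59.7% → Control
New users: the original 6/22 = 27.3%, Control 119/292 = 40.8% → Control
Returning users: the original 332/589 = 56.4%, Control 21/30 = 70.0% → Control
Overall: the original 362/659 = 54.9%, Control 220/456 = 48.2% → the original
Control wins each user group but the original wins overall — the comparison reverses. Control's views skew toward new users, which has a lower base rate.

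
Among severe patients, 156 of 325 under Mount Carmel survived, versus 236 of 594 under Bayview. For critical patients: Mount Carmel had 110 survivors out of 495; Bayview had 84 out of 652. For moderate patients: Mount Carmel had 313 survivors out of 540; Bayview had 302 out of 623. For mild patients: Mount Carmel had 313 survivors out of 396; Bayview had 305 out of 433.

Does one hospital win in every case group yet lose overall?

Severe: Mount Carmel 156/325 = 48.0%, Bayview 236/594 = 39.7% → Mount Carmel
Critical: Mount Carmel 110/495 = 22.2%, Bayview 84/652 = 12.9% → Mount Carmel
Moderate: Mount Carmel 313/540 = 58.0%, Bayview 302/623 = 48.5% → Mount Carmel
Mild: Mount Carmel 313/396 = 79.0%, Bayview 305/433 = 70.4% → Mount Carmel
Overall: Mount Carmel 892/1756 = 50.8%, Bayview 927/2302 = 40.3% → Mount Carmel
Mount Carmel wins overall and in every case group — no reversal.

No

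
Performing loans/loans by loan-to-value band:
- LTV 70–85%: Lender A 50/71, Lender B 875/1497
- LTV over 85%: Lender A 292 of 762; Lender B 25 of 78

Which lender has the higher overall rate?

LTV 70–85%: Lender A 50/71 = 70.4%, Lender B 875/1497 = 58.5% → Lender A
LTV over 85%: Lender A 292/762 = 38.3%, Lender B 25/78 = 32.1% → Lender A
Overall: Lender A 342/833 = 41.1%, Lender B 900/1575 = 57.1% → Lender B
(Lender A wins every loan-to-value group but Lender B wins overall — Lender A's loans skew toward the low-rate LTV over 85% group.)

Lender B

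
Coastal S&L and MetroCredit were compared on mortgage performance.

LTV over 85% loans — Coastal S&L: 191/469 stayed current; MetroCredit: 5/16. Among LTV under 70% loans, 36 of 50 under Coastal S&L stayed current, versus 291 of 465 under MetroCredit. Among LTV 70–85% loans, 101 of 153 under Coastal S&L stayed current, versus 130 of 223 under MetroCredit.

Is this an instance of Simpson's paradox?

LTV over 85%: Coastal S&L 191/469 = 40.7%, MetroCredit 5/16 = 31.2% → Coastal S&L
LTV under 70%: Coastal S&L 36/50 = 72.0%, MetroCredit 291/465 = 62.6% → Coastal S&L
LTV 70–85%: Coastal S&L 101/153 = 66.0%, MetroCredit 130/223 = 58.3% → Coastal S&L
Overall: Coastal S&L 328/672 = 48.8%, MetroCredit 426/704 = 60.5% → MetroCredit
Coastal S&L wins each loan-to-value group but MetroCredit wins overall — the comparison reverses. Coastal S&L's loans skew toward LTV over 85%, which has a lower base rate.

Yes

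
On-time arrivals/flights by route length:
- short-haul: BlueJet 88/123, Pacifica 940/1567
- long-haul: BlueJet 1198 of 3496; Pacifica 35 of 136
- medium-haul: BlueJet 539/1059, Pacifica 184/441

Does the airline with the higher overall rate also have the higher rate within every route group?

Short-haul: BlueJet 88/123 = 71.5%, Pacifica 940/1567 = 60.0% → BlueJet
Long-haul: BlueJet 1198/3496 = 34.3%, Pacifica 35/136 = 25.7% → BlueJet
Medium-haul: BlueJet 539/1059 = 50.9%, Pacifica 184/441 = 41.7% → BlueJet
Overall: BlueJet 1825/4678 = 39.0%, Pacifica 1159/2144 = 54.1% → Pacifica
BlueJet wins each route group but Pacifica wins overall — the comparison reverses. BlueJet's flights skew toward long-haul, which has a lower base rate.

No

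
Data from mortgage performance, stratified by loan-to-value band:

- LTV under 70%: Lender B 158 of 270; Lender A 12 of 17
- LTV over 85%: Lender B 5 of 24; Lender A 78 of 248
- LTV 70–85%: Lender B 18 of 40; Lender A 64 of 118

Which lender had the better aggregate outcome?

LTV under 70%: Lender B 158/270 = 58.5%, Lender A 12/17 = 70.6% → Lender A
LTV over 85%: Lender B 5/24 = 20.8%, Lender A 78/248 = 31.5% → Lender A
LTV 70–85%: Lender B 18/40 = 45.0%, Lender A 64/118 = 54.2% → Lender A
Overall: Lender B 181/334 = 54.2%, Lender A 154/383 = 40.2% → Lender B
(Lender A wins every loan-to-value group but Lender B wins overall — Lender A's loans skew toward the low-rate LTV over 85% group.)

Lender B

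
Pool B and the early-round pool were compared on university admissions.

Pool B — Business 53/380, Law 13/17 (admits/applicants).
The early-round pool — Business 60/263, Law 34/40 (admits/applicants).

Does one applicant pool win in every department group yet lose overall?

Business: Pool B 53/380 = 13.9%, the early-round pool 60/263 = 22.8% → the early-round pool
Law: Pool B 13/17 = 76.5%, the early-round pool 34/40 = 85.0% → the early-round pool
Overall: Pool B 66/397 = 16.6%, the early-round pool 94/303 = 31.0% → the early-round pool
The early-round pool wins overall and in every department group — no reversal.

No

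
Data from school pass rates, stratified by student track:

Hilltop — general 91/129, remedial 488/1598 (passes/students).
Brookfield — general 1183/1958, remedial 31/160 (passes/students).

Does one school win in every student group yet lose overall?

General: Hilltop 91/129 = 70.5%, Brookfield 1183/1958 = 60.4% → Hilltop
Remedial: Hilltop 488/1598 = 30.5%, Brookfield 31/160 = 19.4% → Hilltop
Overall: Hilltop 579/1727 = 33.5%, Brookfield 1214/2118 = 57.3% → Brookfield
Hilltop wins each student group but Brookfield wins overall — the comparison reverses. Hilltop's students skew toward remedial, which has a lower base rate.

Yes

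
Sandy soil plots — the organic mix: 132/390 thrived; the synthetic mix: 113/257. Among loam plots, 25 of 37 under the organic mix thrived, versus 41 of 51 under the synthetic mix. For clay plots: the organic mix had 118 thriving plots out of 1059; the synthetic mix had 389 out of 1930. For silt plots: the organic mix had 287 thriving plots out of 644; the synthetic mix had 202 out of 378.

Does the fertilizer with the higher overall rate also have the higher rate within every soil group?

Sandy soil: the organic mix 132/390 = 33.8%, the synthetic mix 113/257 = 44.0% → the synthetic mix
Loam: the organic mix 25/37 = 67.6%, the synthetic mix 41/51 = 80.4% → the synthetic mix
Clay: the organic mix 118/1059 = 11.1%, the synthetic mix 389/1930 = 20.2% → the synthetic mix
Silt: the organic mix 287/644 = 44.6%, the synthetic mix 202/378 = 53.4% → the synthetic mix
Overall: the organic mix 562/2130 = 26.4%, the synthetic mix 745/2616 = 28.5% → the synthetic mix
The synthetic mix wins overall and in every soil group — no reversal.

Yes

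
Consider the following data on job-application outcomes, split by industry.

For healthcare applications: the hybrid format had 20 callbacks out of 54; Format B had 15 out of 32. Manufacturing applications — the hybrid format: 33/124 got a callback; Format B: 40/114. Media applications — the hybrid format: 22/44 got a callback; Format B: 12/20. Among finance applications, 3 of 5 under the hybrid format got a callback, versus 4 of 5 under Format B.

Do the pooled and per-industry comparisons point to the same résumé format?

Healthcare: the hybrid format 20/54 = 37.0%, Format B 15/32 = 46.9% → Format B
Manufacturing: the hybrid format 33/124 = 26.6%, Format B 40/114 = 35.1% → Format B
Media: the hybrid format 22/44 = 50.0%, Format B 12/20 = 60.0% → Format B
Finance: the hybrid format 3/5 = 60.0%, Format B 4/5 = 80.0% → Format B
Overall: the hybrid format 78/227 = 34.4%, Format B 71/171 = 41.5% → Format B
Format B wins overall and in every industry group — no reversal.

Yes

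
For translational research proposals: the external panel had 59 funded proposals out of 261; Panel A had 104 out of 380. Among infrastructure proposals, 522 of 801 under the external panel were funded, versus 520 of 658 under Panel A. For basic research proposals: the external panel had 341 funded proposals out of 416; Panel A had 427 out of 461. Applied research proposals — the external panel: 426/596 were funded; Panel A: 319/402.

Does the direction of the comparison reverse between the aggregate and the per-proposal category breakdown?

Translational research: the external panel 59/261 = 22.6%, Panel A 104/380 = 27.4% → Panel A
Infrastructure: the external panel 522/801 = 65.2%, Panel A 520/658 = 79.0% → Panel A
Basic research: the external panel 341/416 = 82.0%, Panel A 427/461 = 92.6% → Panel A
Applied research: the external panel 426/596 = 71.5%, Panel A 319/402 = 79.4% → Panel A
Overall: the external panel 1348/2074 = 65.0%, Panel A 1370/1901 = 72.1% → Panel A
Panel A wins overall and in every proposal group — no reversal.

No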